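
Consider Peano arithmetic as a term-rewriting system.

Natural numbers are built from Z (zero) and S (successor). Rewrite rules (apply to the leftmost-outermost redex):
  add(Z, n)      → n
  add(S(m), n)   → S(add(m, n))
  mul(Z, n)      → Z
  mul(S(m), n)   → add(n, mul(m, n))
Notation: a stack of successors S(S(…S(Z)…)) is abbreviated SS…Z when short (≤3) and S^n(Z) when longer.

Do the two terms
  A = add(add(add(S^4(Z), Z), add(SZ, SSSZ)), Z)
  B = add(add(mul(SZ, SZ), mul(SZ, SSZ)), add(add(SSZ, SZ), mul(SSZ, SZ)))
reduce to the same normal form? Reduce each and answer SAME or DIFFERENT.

Term A:
  start: add(add(add(S^4(Z), Z), add(SZ, SSSZ)), Z)
  step 1: add(add(S(add(SSSZ, Z)), add(SZ, SSSZ)), Z)
  step 2: add(S(add(add(SSSZ, Z), add(SZ, SSSZ))), Z)
  step 3: S(add(add(add(SSSZ, Z), add(SZ, SSSZ)), Z))
  step 4: S(add(add(S(add(SSZ, Z)), add(SZ, SSSZ)), Z))
  step 5: S(add(S(add(add(SSZ, Z), add(SZ, SSSZ))), Z))
  step 6: S(S(add(add(add(SSZ, Z), add(SZ, SSSZ)), Z)))
  step 7: S(S(add(add(S(add(SZ, Z)), add(SZ, SSSZ)), Z)))
  step 8: S(S(add(S(add(add(SZ, Z), add(SZ, SSSZ))), Z)))
  step 9: S(S(S(add(add(add(SZ, Z), add(SZ, SSSZ)), Z))))
  step 10: S(S(S(add(add(S(add(Z, Z)), add(SZ, SSSZ)), Z))))
  step 11: S(S(S(add(S(add(add(Z, Z), add(SZ, SSSZ))), Z))))
  step 12: S(S(S(S(add(add(add(Z, Z), add(SZ, SSSZ)), Z)))))
  step 13: S(S(S(S(add(add(Z, add(SZ, SSSZ)), Z)))))
  step 14: S(S(S(S(add(add(SZ, SSSZ), Z)))))
  step 15: S(S(S(S(add(S(add(Z, SSSZ)), Z)))))
  step 16: S(S(S(S(S(add(add(Z, SSSZ), Z))))))
  step 17: S(S(S(S(S(add(SSSZ, Z))))))
  step 18: S(S(S(S(S(S(add(SSZ, Z)))))))
  step 19: S(S(S(S(S(S(S(add(SZ, Z))))))))
  step 20: S(S(S(S(S(S(S(S(add(Z, Z)))))))))
  step 21: S^8(Z)

Term B:
  start: add(add(mul(SZ, SZ), mul(SZ, SSZ)), add(add(SSZ, SZ), mul(SSZ, SZ)))
  step 1: add(add(add(SZ, mul(Z, SZ)), mul(SZ, SSZ)), add(add(SSZ, SZ), mul(SSZ, SZ)))
  step 2: add(add(S(add(Z, mul(Z, SZ))), mul(SZ, SSZ)), add(add(SSZ, SZ), mul(SSZ, SZ)))
  step 3: add(S(add(add(Z, mul(Z, SZ)), mul(SZ, SSZ))), add(add(SSZ, SZ), mul(SSZ, SZ)))
  step 4: S(add(add(add(Z, mul(Z, SZ)), mul(SZ, SSZ)), add(add(SSZ, SZ), mul(SSZ, SZ))))
  step 5: S(add(add(mul(Z, SZ), mul(SZ, SSZ)), add(add(SSZ, SZ), mul(SSZ, SZ))))
  step 6: S(add(add(Z, mul(SZ, SSZ)), add(add(SSZ, SZ), mul(SSZ, SZ))))
  step 7: S(add(mul(SZ, SSZ), add(add(SSZ, SZ), mul(SSZ, SZ))))
  step 8: S(add(add(SSZ, mul(Z, SSZ)), add(add(SSZ, SZ), mul(SSZ, SZ))))
  step 9: S(add(S(add(SZ, mul(Z, SSZ))), add(add(SSZ, SZ), mul(SSZ, SZ))))
  step 10: S(S(add(add(SZ, mul(Z, SSZ)), add(add(SSZ, SZ), mul(SSZ, SZ)))))
  step 11: S(S(add(S(add(Z, mul(Z, SSZ))), add(add(SSZ, SZ), mul(SSZ, SZ)))))
  step 12: S(S(S(add(add(Z, mul(Z, SSZ)), add(add(SSZ, SZ), mul(SSZ, SZ))))))
  step 13: S(S(S(add(mul(Z, SSZ), add(add(SSZ, SZ), mul(SSZ, SZ))))))
  step 14: S(S(S(add(Z, add(add(SSZ, SZ), mul(SSZ, SZ))))))
  step 15: S(S(S(add(add(SSZ, SZ), mul(SSZ, SZ)))))
  step 16: S(S(S(add(S(add(SZ, SZ)), mul(SSZ, SZ)))))
  step 17: S(S(S(S(add(add(SZ, SZ), mul(SSZ, SZ))))))
  step 18: S(S(S(S(add(S(add(Z, SZ)), mul(SSZ, SZ))))))
  step 19: S(S(S(S(S(add(add(Z, SZ), mul(SSZ, SZ)))))))
  step 20: S(S(S(S(S(add(SZ, mul(SSZ, SZ)))))))
  step 21: S(S(S(S(S(S(add(Z, mul(SSZ, SZ))))))))
  step 22: S(S(S(S(S(S(mul(SSZ, SZ)))))))
  step 23: S(S(S(S(S(S(add(SZ, mul(SZ, SZ))))))))
  step 24: S(S(S(S(S(S(S(add(Z, mul(SZ, SZ)))))))))
  step 25: S(S(S(S(S(S(S(mul(SZ, SZ))))))))
  step 26: S(S(S(S(S(S(S(add(SZ, mul(Z, SZ)))))))))
  step 27: S(S(S(S(S(S(S(S(add(Z, mul(Z, SZ))))))))))
  step 28: S(S(S(S(S(S(S(S(mul(Z, SZ)))))))))
  step 29: S^8(Z)

Answer: SAME — A ⇓ S^8(Z), B ⇓ S^8(Z)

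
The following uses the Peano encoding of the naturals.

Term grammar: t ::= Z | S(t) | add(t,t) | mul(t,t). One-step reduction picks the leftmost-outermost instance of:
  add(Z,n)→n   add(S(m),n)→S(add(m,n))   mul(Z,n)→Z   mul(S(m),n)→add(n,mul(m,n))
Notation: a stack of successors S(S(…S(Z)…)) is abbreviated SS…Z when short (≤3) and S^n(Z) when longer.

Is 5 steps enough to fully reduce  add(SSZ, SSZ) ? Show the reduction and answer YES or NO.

Answer: YES — reaches normal form S^4(Z) in 3 ≤ 5 steps

Derivation:
  start: add(SSZ, SSZ)
  [1] S(add(SZ, SSZ))
  [2] S(S(add(Z, SSZ)))
  [3] S^4(Z)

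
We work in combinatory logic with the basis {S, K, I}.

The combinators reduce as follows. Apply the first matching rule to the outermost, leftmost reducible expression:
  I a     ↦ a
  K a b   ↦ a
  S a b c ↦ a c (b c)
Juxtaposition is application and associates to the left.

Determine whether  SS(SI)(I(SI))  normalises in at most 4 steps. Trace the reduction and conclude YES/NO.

  start: SS(SI)(I(SI))
  →1  S(I(SI))(SI(I(SI)))
  →2  S(SI)(SI(I(SI)))
  →3  S(SI)(SI(SI))

Answer: YES — reaches normal form S(SI)(SI(SI)) in 3 ≤ 4 steps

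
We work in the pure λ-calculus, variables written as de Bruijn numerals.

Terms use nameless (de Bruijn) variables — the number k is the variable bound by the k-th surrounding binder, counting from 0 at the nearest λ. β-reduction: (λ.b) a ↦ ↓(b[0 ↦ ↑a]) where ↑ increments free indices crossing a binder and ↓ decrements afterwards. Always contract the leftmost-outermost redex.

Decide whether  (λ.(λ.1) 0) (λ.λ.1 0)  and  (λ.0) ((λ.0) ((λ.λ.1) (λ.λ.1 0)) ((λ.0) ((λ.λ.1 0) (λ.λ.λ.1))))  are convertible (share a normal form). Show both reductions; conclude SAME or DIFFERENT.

Term A:
  start: (λ.(λ.1) 0) (λ.λ.1 0)
  →1  (λ.λ.λ.1 0) (λ.λ.1 0)
  →2  λ.λ.1 0

Term B:
  start: (λ.0) ((λ.0) ((λ.λ.1) (λ.λ.1 0)) ((λ.0) ((λ.λ.1 0) (λ.λ.λ.1))))
  →1  (λ.0) ((λ.λ.1) (λ.λ.1 0)) ((λ.0) ((λ.λ.1 0) (λ.λ.λ.1)))
  →2  (λ.λ.1) (λ.λ.1 0) ((λ.0) ((λ.λ.1 0) (λ.λ.λ.1)))
  →3  (λ.λ.λ.1 0) ((λ.0) ((λ.λ.1 0) (λ.λ.λ.1)))
  →4  λ.λ.1 0

Answer: SAME — A ⇓ λ.λ.1 0, B ⇓ λ.λ.1 0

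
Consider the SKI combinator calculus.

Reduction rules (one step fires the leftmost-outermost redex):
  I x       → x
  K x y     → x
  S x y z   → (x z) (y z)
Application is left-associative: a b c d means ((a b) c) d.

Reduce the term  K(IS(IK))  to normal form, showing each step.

Answer: normal form = K(SK)  (in 2 steps)

Reduction:
  start: K(IS(IK))
  [1] K(S(IK))
  [2] K(SK)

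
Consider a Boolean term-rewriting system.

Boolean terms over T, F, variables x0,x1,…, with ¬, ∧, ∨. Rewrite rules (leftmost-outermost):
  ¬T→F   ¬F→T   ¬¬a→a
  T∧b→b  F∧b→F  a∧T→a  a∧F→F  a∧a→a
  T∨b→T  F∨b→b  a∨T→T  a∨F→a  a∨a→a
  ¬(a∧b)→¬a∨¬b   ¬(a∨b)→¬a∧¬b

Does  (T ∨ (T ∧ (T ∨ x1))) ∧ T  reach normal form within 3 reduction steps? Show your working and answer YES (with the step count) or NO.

  start: (T ∨ (T ∧ (T ∨ x1))) ∧ T
  step 1: T ∨ (T ∧ (T ∨ x1))
  step 2: T

Answer: YES — reaches normal form T in 2 ≤ 3 steps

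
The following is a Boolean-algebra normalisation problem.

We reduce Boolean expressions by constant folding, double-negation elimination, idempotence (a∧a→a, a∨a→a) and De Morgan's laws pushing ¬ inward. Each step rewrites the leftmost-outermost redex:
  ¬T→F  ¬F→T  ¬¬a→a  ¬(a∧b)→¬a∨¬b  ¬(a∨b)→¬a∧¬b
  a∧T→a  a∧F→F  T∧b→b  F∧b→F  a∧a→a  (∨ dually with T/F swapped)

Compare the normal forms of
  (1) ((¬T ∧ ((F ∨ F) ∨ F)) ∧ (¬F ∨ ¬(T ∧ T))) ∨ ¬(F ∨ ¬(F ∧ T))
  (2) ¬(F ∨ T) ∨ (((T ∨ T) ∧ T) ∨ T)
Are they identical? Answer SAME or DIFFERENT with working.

Term A:
  start: ((¬T ∧ ((F ∨ F) ∨ F)) ∧ (¬F ∨ ¬(T ∧ T))) ∨ ¬(F ∨ ¬(F ∧ T))
  →1  ((F ∧ ((F ∨ F) ∨ F)) ∧ (¬F ∨ ¬(T ∧ T))) ∨ ¬(F ∨ ¬(F ∧ T))
  →2  (F ∧ (¬F ∨ ¬(T ∧ T))) ∨ ¬(F ∨ ¬(F ∧ T))
  →3  F ∨ ¬(F ∨ ¬(F ∧ T))
  →4  ¬(F ∨ ¬(F ∧ T))
  →5  ¬F ∧ ¬¬(F ∧ T)
  →6  T ∧ ¬¬(F ∧ T)
  →7  ¬¬(F ∧ T)
  →8  F ∧ T
  →9  F

Term B:
  start: ¬(F ∨ T) ∨ (((T ∨ T) ∧ T) ∨ T)
  →1  (¬F ∧ ¬T) ∨ (((T ∨ T) ∧ T) ∨ T)
  →2  (T ∧ ¬T) ∨ (((T ∨ T) ∧ T) ∨ T)
  →3  ¬T ∨ (((T ∨ T) ∧ T) ∨ T)
  →4  F ∨ (((T ∨ T) ∧ T) ∨ T)
  →5  ((T ∨ T) ∧ T) ∨ T
  →6  T

Answer: DIFFERENT — A ⇓ F, B ⇓ T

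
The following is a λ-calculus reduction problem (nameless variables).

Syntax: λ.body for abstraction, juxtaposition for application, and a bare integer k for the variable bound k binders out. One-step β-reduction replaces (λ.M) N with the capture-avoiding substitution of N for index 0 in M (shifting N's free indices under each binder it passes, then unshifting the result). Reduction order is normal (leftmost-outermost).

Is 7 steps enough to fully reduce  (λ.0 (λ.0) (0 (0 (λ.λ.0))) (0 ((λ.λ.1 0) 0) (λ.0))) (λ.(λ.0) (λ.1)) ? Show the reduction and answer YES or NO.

  start: (λ.0 (λ.0) (0 (0 (λ.λ.0))) (0 ((λ.λ.1 0) 0) (λ.0))) (λ.(λ.0) (λ.1))
  [1] (λ.(λ.0) (λ.1)) (λ.0) ((λ.(λ.0) (λ.1)) ((λ.(λ.0) (λ.1)) (λ.λ.0))) ((λ.(λ.0) (λ.1)) ((λ.λ.1 0) (λ.(λ.0) (λ.1))) (λ.0))
  [2] (λ.0) (λ.λ.0) ((λ.(λ.0) (λ.1)) ((λ.(λ.0) (λ.1)) (λ.λ.0))) ((λ.(λ.0) (λ.1)) ((λ.λ.1 0) (λ.(λ.0) (λ.1))) (λ.0))
  [3] (λ.λ.0) ((λ.(λ.0) (λ.1)) ((λ.(λ.0) (λ.1)) (λ.λ.0))) ((λ.(λ.0) (λ.1)) ((λ.λ.1 0) (λ.(λ.0) (λ.1))) (λ.0))
  [4] (λ.0) ((λ.(λ.0) (λ.1)) ((λ.λ.1 0) (λ.(λ.0) (λ.1))) (λ.0))
  [5] (λ.(λ.0) (λ.1)) ((λ.λ.1 0) (λ.(λ.0) (λ.1))) (λ.0)
  [6] (λ.0) (λ.(λ.λ.1 0) (λ.(λ.0) (λ.1))) (λ.0)
  [7] (λ.(λ.λ.1 0) (λ.(λ.0) (λ.1))) (λ.0)

Answer: NO — after 7 steps the term is (λ.(λ.λ.1 0) (λ.(λ.0) (λ.1))) (λ.0), not yet normal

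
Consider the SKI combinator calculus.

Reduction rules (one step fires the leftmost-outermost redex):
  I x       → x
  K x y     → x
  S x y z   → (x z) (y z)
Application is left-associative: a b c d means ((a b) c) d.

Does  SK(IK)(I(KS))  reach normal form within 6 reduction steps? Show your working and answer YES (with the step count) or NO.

  start: SK(IK)(I(KS))
  →1  K(I(KS))(IK(I(KS)))
  →2  I(KS)
  →3  KS

Answer: YES — reaches normal form KS in 3 ≤ 6 steps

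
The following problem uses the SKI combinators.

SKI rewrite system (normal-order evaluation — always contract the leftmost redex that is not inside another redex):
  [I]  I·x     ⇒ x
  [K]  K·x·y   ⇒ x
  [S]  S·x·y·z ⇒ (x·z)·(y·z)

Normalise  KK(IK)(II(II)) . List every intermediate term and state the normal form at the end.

  start: KK(IK)(II(II))
  [1] K(II(II))
  [2] K(I(II))
  [3] K(II)
  [4] KI

Answer: normal form = KI  (in 4 steps)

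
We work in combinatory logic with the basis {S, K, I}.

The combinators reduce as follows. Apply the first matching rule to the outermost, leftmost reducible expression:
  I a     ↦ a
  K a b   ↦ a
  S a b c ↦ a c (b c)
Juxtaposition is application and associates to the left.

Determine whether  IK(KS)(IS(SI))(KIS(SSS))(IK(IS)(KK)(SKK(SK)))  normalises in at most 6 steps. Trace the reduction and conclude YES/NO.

Answer: NO — after 6 steps the term is S(S(SKK(SK))), not yet normal

Working:
  start: IK(KS)(IS(SI))(KIS(SSS))(IK(IS)(KK)(SKK(SK)))
  →1  K(KS)(IS(SI))(KIS(SSS))(IK(IS)(KK)(SKK(SK)))
  →2  KS(KIS(SSS))(IK(IS)(KK)(SKK(SK)))
  →3  S(IK(IS)(KK)(SKK(SK)))
  →4  S(K(IS)(KK)(SKK(SK)))
  →5  S(IS(SKK(SK)))
  →6  S(S(SKK(SK)))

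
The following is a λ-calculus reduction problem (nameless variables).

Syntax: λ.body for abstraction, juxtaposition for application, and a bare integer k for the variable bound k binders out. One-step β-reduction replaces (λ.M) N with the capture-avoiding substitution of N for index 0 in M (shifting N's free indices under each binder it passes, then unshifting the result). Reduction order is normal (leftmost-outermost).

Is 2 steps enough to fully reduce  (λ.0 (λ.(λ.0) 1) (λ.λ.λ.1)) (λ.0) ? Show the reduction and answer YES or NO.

Answer: NO — after 2 steps the term is (λ.(λ.0) (λ.0)) (λ.λ.λ.1), not yet normal

Working:
  start: (λ.0 (λ.(λ.0) 1) (λ.λ.λ.1)) (λ.0)
  →1  (λ.0) (λ.(λ.0) (λ.0)) (λ.λ.λ.1)
  →2  (λ.(λ.0) (λ.0)) (λ.λ.λ.1)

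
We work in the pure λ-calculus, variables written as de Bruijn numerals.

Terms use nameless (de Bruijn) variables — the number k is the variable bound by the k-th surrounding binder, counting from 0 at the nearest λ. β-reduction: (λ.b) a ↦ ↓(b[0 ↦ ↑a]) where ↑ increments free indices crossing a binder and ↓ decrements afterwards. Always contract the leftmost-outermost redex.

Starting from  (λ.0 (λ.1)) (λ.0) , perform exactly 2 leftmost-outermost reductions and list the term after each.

Answer: after 2 steps: λ.λ.0

Derivation:
  start: (λ.0 (λ.1)) (λ.0)
  →1  (λ.0) (λ.λ.0)
  →2  λ.λ.0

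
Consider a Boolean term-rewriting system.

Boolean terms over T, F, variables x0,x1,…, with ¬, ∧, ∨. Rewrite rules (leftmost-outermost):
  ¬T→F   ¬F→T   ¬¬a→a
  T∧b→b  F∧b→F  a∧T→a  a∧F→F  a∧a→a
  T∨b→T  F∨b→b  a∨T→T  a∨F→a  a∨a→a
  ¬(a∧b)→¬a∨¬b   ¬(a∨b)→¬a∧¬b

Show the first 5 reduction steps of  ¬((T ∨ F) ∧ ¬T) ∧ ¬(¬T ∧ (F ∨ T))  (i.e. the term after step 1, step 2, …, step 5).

Answer: after 5 steps: ¬¬T ∧ ¬(¬T ∧ (F ∨ T))

Derivation:
  start: ¬((T ∨ F) ∧ ¬T) ∧ ¬(¬T ∧ (F ∨ T))
  step 1: (¬(T ∨ F) ∨ ¬¬T) ∧ ¬(¬T ∧ (F ∨ T))
  step 2: ((¬T ∧ ¬F) ∨ ¬¬T) ∧ ¬(¬T ∧ (F ∨ T))
  step 3: ((F ∧ ¬F) ∨ ¬¬T) ∧ ¬(¬T ∧ (F ∨ T))
  step 4: (F ∨ ¬¬T) ∧ ¬(¬T ∧ (F ∨ T))
  step 5: ¬¬T ∧ ¬(¬T ∧ (F ∨ T))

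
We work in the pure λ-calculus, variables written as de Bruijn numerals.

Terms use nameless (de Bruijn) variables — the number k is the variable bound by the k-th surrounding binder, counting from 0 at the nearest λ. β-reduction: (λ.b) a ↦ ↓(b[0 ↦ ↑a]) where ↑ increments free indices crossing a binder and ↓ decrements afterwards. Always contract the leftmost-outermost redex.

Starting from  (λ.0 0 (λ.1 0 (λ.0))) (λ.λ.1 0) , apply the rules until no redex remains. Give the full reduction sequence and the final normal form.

  start: (λ.0 0 (λ.1 0 (λ.0))) (λ.λ.1 0)
  step 1: (λ.λ.1 0) (λ.λ.1 0) (λ.(λ.λ.1 0) 0 (λ.0))
  step 2: (λ.(λ.λ.1 0) 0) (λ.(λ.λ.1 0) 0 (λ.0))
  step 3: (λ.λ.1 0) (λ.(λ.λ.1 0) 0 (λ.0))
  step 4: λ.(λ.(λ.λ.1 0) 0 (λ.0)) 0
  step 5: λ.(λ.λ.1 0) 0 (λ.0)
  step 6: λ.(λ.1 0) (λ.0)
  step 7: λ.0 (λ.0)

Answer: normal form = λ.0 (λ.0)  (in 7 steps)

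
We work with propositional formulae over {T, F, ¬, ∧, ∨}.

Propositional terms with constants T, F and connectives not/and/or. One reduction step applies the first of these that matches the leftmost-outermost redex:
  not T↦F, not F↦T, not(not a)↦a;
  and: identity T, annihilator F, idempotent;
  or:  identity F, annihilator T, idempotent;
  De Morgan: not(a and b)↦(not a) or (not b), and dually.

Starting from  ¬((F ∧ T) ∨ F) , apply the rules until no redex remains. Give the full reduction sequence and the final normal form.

  start: ¬((F ∧ T) ∨ F)
  step 1: ¬(F ∧ T) ∧ ¬F
  step 2: (¬F ∨ ¬T) ∧ ¬F
  step 3: (T ∨ ¬T) ∧ ¬F
  step 4: T ∧ ¬F
  step 5: ¬F
  step 6: T

Answer: normal form = T  (in 6 steps)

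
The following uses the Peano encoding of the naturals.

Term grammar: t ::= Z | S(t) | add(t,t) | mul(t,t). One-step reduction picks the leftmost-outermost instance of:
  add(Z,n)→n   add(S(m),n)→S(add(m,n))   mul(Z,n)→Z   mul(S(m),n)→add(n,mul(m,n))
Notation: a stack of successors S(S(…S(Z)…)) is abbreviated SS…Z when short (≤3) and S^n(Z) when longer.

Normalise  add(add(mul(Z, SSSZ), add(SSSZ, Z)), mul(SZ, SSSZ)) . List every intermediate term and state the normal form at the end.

  start: add(add(mul(Z, SSSZ), add(SSSZ, Z)), mul(SZ, SSSZ))
  step 1: add(add(Z, add(SSSZ, Z)), mul(SZ, SSSZ))
  step 2: add(add(SSSZ, Z), mul(SZ, SSSZ))
  step 3: add(S(add(SSZ, Z)), mul(SZ, SSSZ))
  step 4: S(add(add(SSZ, Z), mul(SZ, SSSZ)))
  step 5: S(add(S(add(SZ, Z)), mul(SZ, SSSZ)))
  step 6: S(S(add(add(SZ, Z), mul(SZ, SSSZ))))
  step 7: S(S(add(S(add(Z, Z)), mul(SZ, SSSZ))))
  step 8: S(S(S(add(add(Z, Z), mul(SZ, SSSZ)))))
  step 9: S(S(S(add(Z, mul(SZ, SSSZ)))))
  step 10: S(S(S(mul(SZ, SSSZ))))
  step 11: S(S(S(add(SSSZ, mul(Z, SSSZ)))))
  step 12: S(S(S(S(add(SSZ, mul(Z, SSSZ))))))
  step 13: S(S(S(S(S(add(SZ, mul(Z, SSSZ)))))))
  step 14: S(S(S(S(S(S(add(Z, mul(Z, SSSZ))))))))
  step 15: S(S(S(S(S(S(mul(Z, SSSZ)))))))
  step 16: S^6(Z)

Answer: normal form = S^6(Z)  (in 16 steps)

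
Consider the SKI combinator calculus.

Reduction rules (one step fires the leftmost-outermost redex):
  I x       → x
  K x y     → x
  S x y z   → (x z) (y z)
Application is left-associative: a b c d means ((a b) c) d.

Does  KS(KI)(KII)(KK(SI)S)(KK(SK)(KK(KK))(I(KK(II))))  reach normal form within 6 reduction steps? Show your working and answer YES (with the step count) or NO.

  start: KS(KI)(KII)(KK(SI)S)(KK(SK)(KK(KK))(I(KK(II))))
  step 1: S(KII)(KK(SI)S)(KK(SK)(KK(KK))(I(KK(II))))
  step 2: KII(KK(SK)(KK(KK))(I(KK(II))))(KK(SI)S(KK(SK)(KK(KK))(I(KK(II)))))
  step 3: I(KK(SK)(KK(KK))(I(KK(II))))(KK(SI)S(KK(SK)(KK(KK))(I(KK(II)))))
  step 4: KK(SK)(KK(KK))(I(KK(II)))(KK(SI)S(KK(SK)(KK(KK))(I(KK(II)))))
  step 5: K(KK(KK))(I(KK(II)))(KK(SI)S(KK(SK)(KK(KK))(I(KK(II)))))
  step 6: KK(KK)(KK(SI)S(KK(SK)(KK(KK))(I(KK(II)))))

Answer: NO — after 6 steps the term is KK(KK)(KK(SI)S(KK(SK)(KK(KK))(I(KK(II))))), not yet normal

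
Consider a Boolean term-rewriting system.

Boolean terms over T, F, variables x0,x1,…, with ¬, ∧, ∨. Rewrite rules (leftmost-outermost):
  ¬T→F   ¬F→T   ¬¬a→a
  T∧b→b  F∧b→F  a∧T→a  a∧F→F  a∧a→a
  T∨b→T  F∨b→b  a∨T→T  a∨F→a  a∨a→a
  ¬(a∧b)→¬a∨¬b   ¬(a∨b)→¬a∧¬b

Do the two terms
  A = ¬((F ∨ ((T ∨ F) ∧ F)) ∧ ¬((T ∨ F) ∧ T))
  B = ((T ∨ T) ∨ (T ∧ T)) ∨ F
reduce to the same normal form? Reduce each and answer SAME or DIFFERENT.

Answer: SAME — A ⇓ T, B ⇓ T

Working:
Term A:
  start: ¬((F ∨ ((T ∨ F) ∧ F)) ∧ ¬((T ∨ F) ∧ T))
  →1  ¬(F ∨ ((T ∨ F) ∧ F)) ∨ ¬¬((T ∨ F) ∧ T)
  →2  (¬F ∧ ¬((T ∨ F) ∧ F)) ∨ ¬¬((T ∨ F) ∧ T)
  →3  (T ∧ ¬((T ∨ F) ∧ F)) ∨ ¬¬((T ∨ F) ∧ T)
  →4  ¬((T ∨ F) ∧ F) ∨ ¬¬((T ∨ F) ∧ T)
  →5  (¬(T ∨ F) ∨ ¬F) ∨ ¬¬((T ∨ F) ∧ T)
  →6  ((¬T ∧ ¬F) ∨ ¬F) ∨ ¬¬((T ∨ F) ∧ T)
  →7  ((F ∧ ¬F) ∨ ¬F) ∨ ¬¬((T ∨ F) ∧ T)
  →8  (F ∨ ¬F) ∨ ¬¬((T ∨ F) ∧ T)
  →9  ¬F ∨ ¬¬((T ∨ F) ∧ T)
  →10  T ∨ ¬¬((T ∨ F) ∧ T)
  →11  T

Term B:
  start: ((T ∨ T) ∨ (T ∧ T)) ∨ F
  →1  (T ∨ T) ∨ (T ∧ T)
  →2  T ∨ (T ∧ T)
  →3  T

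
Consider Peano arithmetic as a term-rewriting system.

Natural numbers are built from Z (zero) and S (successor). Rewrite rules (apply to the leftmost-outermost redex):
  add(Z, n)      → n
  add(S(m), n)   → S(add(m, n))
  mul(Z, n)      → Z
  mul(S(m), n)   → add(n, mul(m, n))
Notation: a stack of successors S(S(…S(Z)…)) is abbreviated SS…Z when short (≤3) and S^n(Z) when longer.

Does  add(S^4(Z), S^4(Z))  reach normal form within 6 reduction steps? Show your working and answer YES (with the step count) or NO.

Answer: YES — reaches normal form S^8(Z) in 5 ≤ 6 steps

Reduction:
  start: add(S^4(Z), S^4(Z))
  →1  S(add(SSSZ, S^4(Z)))
  →2  S(S(add(SSZ, S^4(Z))))
  →3  S(S(S(add(SZ, S^4(Z)))))
  →4  S(S(S(S(add(Z, S^4(Z))))))
  →5  S^8(Z)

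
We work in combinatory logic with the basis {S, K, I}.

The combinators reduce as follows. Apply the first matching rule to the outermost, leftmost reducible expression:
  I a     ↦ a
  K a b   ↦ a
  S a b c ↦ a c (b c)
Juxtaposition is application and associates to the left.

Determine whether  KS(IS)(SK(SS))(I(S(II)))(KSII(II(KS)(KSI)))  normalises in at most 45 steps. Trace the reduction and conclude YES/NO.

Answer: YES — reaches normal form S(SI(SIS))(S(SI(SIS))(S(S(SI(SIS))))) in 44 ≤ 45 steps

Reduction:
  start: KS(IS)(SK(SS))(I(S(II)))(KSII(II(KS)(KSI)))
  [1] S(SK(SS))(I(S(II)))(KSII(II(KS)(KSI)))
  [2] SK(SS)(KSII(II(KS)(KSI)))(I(S(II))(KSII(II(KS)(KSI))))
  [3] K(KSII(II(KS)(KSI)))(SS(KSII(II(KS)(KSI))))(I(S(II))(KSII(II(KS)(KSI))))
  [4] KSII(II(KS)(KSI))(I(S(II))(KSII(II(KS)(KSI))))
  [5] SI(II(KS)(KSI))(I(S(II))(KSII(II(KS)(KSI))))
  [6] I(I(S(II))(KSII(II(KS)(KSI))))(II(KS)(KSI)(I(S(II))(KSII(II(KS)(KSI)))))
  [7] I(S(II))(KSII(II(KS)(KSI)))(II(KS)(KSI)(I(S(II))(KSII(II(KS)(KSI)))))
  [8] S(II)(KSII(II(KS)(KSI)))(II(KS)(KSI)(I(S(II))(KSII(II(KS)(KSI)))))
  [9] II(II(KS)(KSI)(I(S(II))(KSII(II(KS)(KSI)))))(KSII(II(KS)(KSI))(II(KS)(KSI)(I(S(II))(KSII(II(KS)(KSI))))))
  [10] I(II(KS)(KSI)(I(S(II))(KSII(II(KS)(KSI)))))(KSII(II(KS)(KSI))(II(KS)(KSI)(I(S(II))(KSII(II(KS)(KSI))))))
  [11] II(KS)(KSI)(I(S(II))(KSII(II(KS)(KSI))))(KSII(II(KS)(KSI))(II(KS)(KSI)(I(S(II))(KSII(II(KS)(KSI))))))
  [12] I(KS)(KSI)(I(S(II))(KSII(II(KS)(KSI))))(KSII(II(KS)(KSI))(II(KS)(KSI)(I(S(II))(KSII(II(KS)(KSI))))))
  [13] KS(KSI)(I(S(II))(KSII(II(KS)(KSI))))(KSII(II(KS)(KSI))(II(KS)(KSI)(I(S(II))(KSII(II(KS)(KSI))))))
  [14] S(I(S(II))(KSII(II(KS)(KSI))))(KSII(II(KS)(KSI))(II(KS)(KSI)(I(S(II))(KSII(II(KS)(KSI))))))
  [15] S(S(II)(KSII(II(KS)(KSI))))(KSII(II(KS)(KSI))(II(KS)(KSI)(I(S(II))(KSII(II(KS)(KSI))))))
  [16] S(SI(KSII(II(KS)(KSI))))(KSII(II(KS)(KSI))(II(KS)(KSI)(I(S(II))(KSII(II(KS)(KSI))))))
  [17] S(SI(SI(II(KS)(KSI))))(KSII(II(KS)(KSI))(II(KS)(KSI)(I(S(II))(KSII(II(KS)(KSI))))))
  [18] S(SI(SI(I(KS)(KSI))))(KSII(II(KS)(KSI))(II(KS)(KSI)(I(S(II))(KSII(II(KS)(KSI))))))
  [19] S(SI(SI(KS(KSI))))(KSII(II(KS)(KSI))(II(KS)(KSI)(I(S(II))(KSII(II(KS)(KSI))))))
  [20] S(SI(SIS))(KSII(II(KS)(KSI))(II(KS)(KSI)(I(S(II))(KSII(II(KS)(KSI))))))
  [21] S(SI(SIS))(SI(II(KS)(KSI))(II(KS)(KSI)(I(S(II))(KSII(II(KS)(KSI))))))
  [22] S(SI(SIS))(I(II(KS)(KSI)(I(S(II))(KSII(II(KS)(KSI)))))(II(KS)(KSI)(II(KS)(KSI)(I(S(II))(KSII(II(KS)(KSI)))))))
  [23] S(SI(SIS))(II(KS)(KSI)(I(S(II))(KSII(II(KS)(KSI))))(II(KS)(KSI)(II(KS)(KSI)(I(S(II))(KSII(II(KS)(KSI)))))))
  [24] S(SI(SIS))(I(KS)(KSI)(I(S(II))(KSII(II(KS)(KSI))))(II(KS)(KSI)(II(KS)(KSI)(I(S(II))(KSII(II(KS)(KSI)))))))
  [25] S(SI(SIS))(KS(KSI)(I(S(II))(KSII(II(KS)(KSI))))(II(KS)(KSI)(II(KS)(KSI)(I(S(II))(KSII(II(KS)(KSI)))))))
  [26] S(SI(SIS))(S(I(S(II))(KSII(II(KS)(KSI))))(II(KS)(KSI)(II(KS)(KSI)(I(S(II))(KSII(II(KS)(KSI)))))))
  [27] S(SI(SIS))(S(S(II)(KSII(II(KS)(KSI))))(II(KS)(KSI)(II(KS)(KSI)(I(S(II))(KSII(II(KS)(KSI)))))))
  [28] S(SI(SIS))(S(SI(KSII(II(KS)(KSI))))(II(KS)(KSI)(II(KS)(KSI)(I(S(II))(KSII(II(KS)(KSI)))))))
  [29] S(SI(SIS))(S(SI(SI(II(KS)(KSI))))(II(KS)(KSI)(II(KS)(KSI)(I(S(II))(KSII(II(KS)(KSI)))))))
  [30] S(SI(SIS))(S(SI(SI(I(KS)(KSI))))(II(KS)(KSI)(II(KS)(KSI)(I(S(II))(KSII(II(KS)(KSI)))))))
  [31] S(SI(SIS))(S(SI(SI(KS(KSI))))(II(KS)(KSI)(II(KS)(KSI)(I(S(II))(KSII(II(KS)(KSI)))))))
  [32] S(SI(SIS))(S(SI(SIS))(II(KS)(KSI)(II(KS)(KSI)(I(S(II))(KSII(II(KS)(KSI)))))))
  [33] S(SI(SIS))(S(SI(SIS))(I(KS)(KSI)(II(KS)(KSI)(I(S(II))(KSII(II(KS)(KSI)))))))
  [34] S(SI(SIS))(S(SI(SIS))(KS(KSI)(II(KS)(KSI)(I(S(II))(KSII(II(KS)(KSI)))))))
  [35] S(SI(SIS))(S(SI(SIS))(S(II(KS)(KSI)(I(S(II))(KSII(II(KS)(KSI)))))))
  [36] S(SI(SIS))(S(SI(SIS))(S(I(KS)(KSI)(I(S(II))(KSII(II(KS)(KSI)))))))
  [37] S(SI(SIS))(S(SI(SIS))(S(KS(KSI)(I(S(II))(KSII(II(KS)(KSI)))))))
  [38] S(SI(SIS))(S(SI(SIS))(S(S(I(S(II))(KSII(II(KS)(KSI)))))))
  [39] S(SI(SIS))(S(SI(SIS))(S(S(S(II)(KSII(II(KS)(KSI)))))))
  [40] S(SI(SIS))(S(SI(SIS))(S(S(SI(KSII(II(KS)(KSI)))))))
  [41] S(SI(SIS))(S(SI(SIS))(S(S(SI(SI(II(KS)(KSI)))))))
  [42] S(SI(SIS))(S(SI(SIS))(S(S(SI(SI(I(KS)(KSI)))))))
  [43] S(SI(SIS))(S(SI(SIS))(S(S(SI(SI(KS(KSI)))))))
  [44] S(SI(SIS))(S(SI(SIS))(S(S(SI(SIS)))))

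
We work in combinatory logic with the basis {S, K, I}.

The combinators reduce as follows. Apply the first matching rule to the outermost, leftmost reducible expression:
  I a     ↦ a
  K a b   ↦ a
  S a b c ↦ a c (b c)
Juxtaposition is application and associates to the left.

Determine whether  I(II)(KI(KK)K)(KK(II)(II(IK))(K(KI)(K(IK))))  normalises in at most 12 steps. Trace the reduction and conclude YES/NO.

  start: I(II)(KI(KK)K)(KK(II)(II(IK))(K(KI)(K(IK))))
  step 1: II(KI(KK)K)(KK(II)(II(IK))(K(KI)(K(IK))))
  step 2: I(KI(KK)K)(KK(II)(II(IK))(K(KI)(K(IK))))
  step 3: KI(KK)K(KK(II)(II(IK))(K(KI)(K(IK))))
  step 4: IK(KK(II)(II(IK))(K(KI)(K(IK))))
  step 5: K(KK(II)(II(IK))(K(KI)(K(IK))))
  step 6: K(K(II(IK))(K(KI)(K(IK))))
  step 7: K(II(IK))
  step 8: K(I(IK))
  step 9: K(IK)
  step 10: KK

Answer: YES — reaches normal form KK in 10 ≤ 12 steps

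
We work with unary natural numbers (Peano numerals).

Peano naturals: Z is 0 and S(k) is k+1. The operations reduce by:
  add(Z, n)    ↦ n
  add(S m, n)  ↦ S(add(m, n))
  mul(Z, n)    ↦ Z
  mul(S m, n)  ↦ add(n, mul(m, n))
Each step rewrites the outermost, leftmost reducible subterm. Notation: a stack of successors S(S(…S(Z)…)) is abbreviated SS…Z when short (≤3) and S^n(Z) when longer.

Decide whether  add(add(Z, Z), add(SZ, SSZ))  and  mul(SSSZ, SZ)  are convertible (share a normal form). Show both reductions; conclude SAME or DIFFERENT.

Answer: SAME — A ⇓ SSSZ, B ⇓ SSSZ

Working:
Term A:
  start: add(add(Z, Z), add(SZ, SSZ))
  →1  add(Z, add(SZ, SSZ))
  →2  add(SZ, SSZ)
  →3  S(add(Z, SSZ))
  →4  SSSZ

Term B:
  start: mul(SSSZ, SZ)
  →1  add(SZ, mul(SSZ, SZ))
  →2  S(add(Z, mul(SSZ, SZ)))
  →3  S(mul(SSZ, SZ))
  →4  S(add(SZ, mul(SZ, SZ)))
  →5  S(S(add(Z, mul(SZ, SZ))))
  →6  S(S(mul(SZ, SZ)))
  →7  S(S(add(SZ, mul(Z, SZ))))
  →8  S(S(S(add(Z, mul(Z, SZ)))))
  →9  S(S(S(mul(Z, SZ))))
  →10  SSSZ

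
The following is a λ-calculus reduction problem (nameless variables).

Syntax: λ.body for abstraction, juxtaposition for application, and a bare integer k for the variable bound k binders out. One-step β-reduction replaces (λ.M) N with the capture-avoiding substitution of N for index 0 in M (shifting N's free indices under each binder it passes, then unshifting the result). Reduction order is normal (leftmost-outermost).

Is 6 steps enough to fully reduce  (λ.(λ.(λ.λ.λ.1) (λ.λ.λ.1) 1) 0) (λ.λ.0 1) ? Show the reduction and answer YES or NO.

Answer: YES — reaches normal form λ.λ.λ.0 1 in 4 ≤ 6 steps

Working:
  start: (λ.(λ.(λ.λ.λ.1) (λ.λ.λ.1) 1) 0) (λ.λ.0 1)
  →1  (λ.(λ.λ.λ.1) (λ.λ.λ.1) (λ.λ.0 1)) (λ.λ.0 1)
  →2  (λ.λ.λ.1) (λ.λ.λ.1) (λ.λ.0 1)
  →3  (λ.λ.1) (λ.λ.0 1)
  →4  λ.λ.λ.0 1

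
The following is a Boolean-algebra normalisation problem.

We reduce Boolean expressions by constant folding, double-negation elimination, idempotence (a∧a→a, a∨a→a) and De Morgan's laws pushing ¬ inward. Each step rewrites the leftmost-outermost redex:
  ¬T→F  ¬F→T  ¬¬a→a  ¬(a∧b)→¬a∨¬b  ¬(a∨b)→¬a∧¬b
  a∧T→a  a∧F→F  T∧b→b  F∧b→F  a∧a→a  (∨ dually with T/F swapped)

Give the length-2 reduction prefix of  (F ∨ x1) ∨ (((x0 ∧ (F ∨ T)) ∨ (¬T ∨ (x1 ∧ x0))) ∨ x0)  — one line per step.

Answer: after 2 steps: x1 ∨ (((x0 ∧ T) ∨ (¬T ∨ (x1 ∧ x0))) ∨ x0)

Reduction:
  start: (F ∨ x1) ∨ (((x0 ∧ (F ∨ T)) ∨ (¬T ∨ (x1 ∧ x0))) ∨ x0)
  step 1: x1 ∨ (((x0 ∧ (F ∨ T)) ∨ (¬T ∨ (x1 ∧ x0))) ∨ x0)
  step 2: x1 ∨ (((x0 ∧ T) ∨ (¬T ∨ (x1 ∧ x0))) ∨ x0)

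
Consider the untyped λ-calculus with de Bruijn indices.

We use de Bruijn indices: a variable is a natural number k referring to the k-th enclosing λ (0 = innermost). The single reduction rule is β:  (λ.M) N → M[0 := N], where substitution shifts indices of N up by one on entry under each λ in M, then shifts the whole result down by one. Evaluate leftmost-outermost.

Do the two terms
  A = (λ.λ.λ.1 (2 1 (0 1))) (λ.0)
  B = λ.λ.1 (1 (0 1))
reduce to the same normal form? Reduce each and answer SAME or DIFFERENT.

Term A:
  start: (λ.λ.λ.1 (2 1 (0 1))) (λ.0)
  →1  λ.λ.1 ((λ.0) 1 (0 1))
  →2  λ.λ.1 (1 (0 1))

Term B:
  start: λ.λ.1 (1 (0 1))

Answer: SAME — A ⇓ λ.λ.1 (1 (0 1)), B ⇓ λ.λ.1 (1 (0 1))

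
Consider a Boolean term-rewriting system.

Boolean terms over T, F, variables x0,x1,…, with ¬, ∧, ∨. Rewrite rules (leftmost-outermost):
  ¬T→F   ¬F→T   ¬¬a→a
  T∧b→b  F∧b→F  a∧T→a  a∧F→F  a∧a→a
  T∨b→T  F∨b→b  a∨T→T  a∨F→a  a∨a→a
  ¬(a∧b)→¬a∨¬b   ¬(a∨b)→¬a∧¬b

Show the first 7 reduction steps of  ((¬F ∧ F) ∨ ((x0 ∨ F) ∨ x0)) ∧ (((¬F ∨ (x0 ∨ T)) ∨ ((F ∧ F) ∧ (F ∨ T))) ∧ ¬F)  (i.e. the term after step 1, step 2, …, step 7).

Answer: after 7 steps: x0 ∧ (T ∧ ¬F)

Working:
  start: ((¬F ∧ F) ∨ ((x0 ∨ F) ∨ x0)) ∧ (((¬F ∨ (x0 ∨ T)) ∨ ((F ∧ F) ∧ (F ∨ T))) ∧ ¬F)
  step 1: (F ∨ ((x0 ∨ F) ∨ x0)) ∧ (((¬F ∨ (x0 ∨ T)) ∨ ((F ∧ F) ∧ (F ∨ T))) ∧ ¬F)
  step 2: ((x0 ∨ F) ∨ x0) ∧ (((¬F ∨ (x0 ∨ T)) ∨ ((F ∧ F) ∧ (F ∨ T))) ∧ ¬F)
  step 3: (x0 ∨ x0) ∧ (((¬F ∨ (x0 ∨ T)) ∨ ((F ∧ F) ∧ (F ∨ T))) ∧ ¬F)
  step 4: x0 ∧ (((¬F ∨ (x0 ∨ T)) ∨ ((F ∧ F) ∧ (F ∨ T))) ∧ ¬F)
  step 5: x0 ∧ (((T ∨ (x0 ∨ T)) ∨ ((F ∧ F) ∧ (F ∨ T))) ∧ ¬F)
  step 6: x0 ∧ ((T ∨ ((F ∧ F) ∧ (F ∨ T))) ∧ ¬F)
  step 7: x0 ∧ (T ∧ ¬F)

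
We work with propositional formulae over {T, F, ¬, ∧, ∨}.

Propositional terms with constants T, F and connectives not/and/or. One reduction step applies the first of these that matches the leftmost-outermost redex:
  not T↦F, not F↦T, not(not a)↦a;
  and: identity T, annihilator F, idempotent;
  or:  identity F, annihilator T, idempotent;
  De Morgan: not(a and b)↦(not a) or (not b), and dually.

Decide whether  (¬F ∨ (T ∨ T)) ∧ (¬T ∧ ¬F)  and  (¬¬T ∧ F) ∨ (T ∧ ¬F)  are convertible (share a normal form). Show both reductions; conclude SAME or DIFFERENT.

Answer: DIFFERENT — A ⇓ F, B ⇓ T

Reduction:
Term A:
  start: (¬F ∨ (T ∨ T)) ∧ (¬T ∧ ¬F)
  →1  (T ∨ (T ∨ T)) ∧ (¬T ∧ ¬F)
  →2  T ∧ (¬T ∧ ¬F)
  →3  ¬T ∧ ¬F
  →4  F ∧ ¬F
  →5  F

Term B:
  start: (¬¬T ∧ F) ∨ (T ∧ ¬F)
  →1  F ∨ (T ∧ ¬F)
  →2  T ∧ ¬F
  →3  ¬F
  →4  T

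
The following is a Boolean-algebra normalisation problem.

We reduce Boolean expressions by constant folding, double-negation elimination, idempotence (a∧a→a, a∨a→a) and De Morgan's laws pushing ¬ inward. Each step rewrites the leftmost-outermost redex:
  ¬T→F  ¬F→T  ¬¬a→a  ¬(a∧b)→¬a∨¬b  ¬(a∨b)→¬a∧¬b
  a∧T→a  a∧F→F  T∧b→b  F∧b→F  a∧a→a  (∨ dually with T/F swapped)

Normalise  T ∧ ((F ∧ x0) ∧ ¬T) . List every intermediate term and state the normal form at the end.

  start: T ∧ ((F ∧ x0) ∧ ¬T)
  →1  (F ∧ x0) ∧ ¬T
  →2  F ∧ ¬T
  →3  F

Answer: normal form = F  (in 3 steps)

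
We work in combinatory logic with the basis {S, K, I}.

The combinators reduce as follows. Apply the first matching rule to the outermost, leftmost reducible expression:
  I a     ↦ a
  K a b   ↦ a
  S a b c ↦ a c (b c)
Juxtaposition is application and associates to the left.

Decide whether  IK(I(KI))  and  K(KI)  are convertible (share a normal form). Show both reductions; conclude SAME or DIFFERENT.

Term A:
  start: IK(I(KI))
  [1] K(I(KI))
  [2] K(KI)

Term B:
  start: K(KI)

Answer: SAME — A ⇓ K(KI), B ⇓ K(KI)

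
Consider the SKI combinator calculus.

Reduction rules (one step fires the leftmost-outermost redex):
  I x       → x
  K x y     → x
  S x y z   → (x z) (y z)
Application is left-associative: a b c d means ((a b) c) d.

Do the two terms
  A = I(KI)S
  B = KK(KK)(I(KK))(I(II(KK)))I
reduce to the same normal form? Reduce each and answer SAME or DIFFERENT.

Answer: DIFFERENT — A ⇓ I, B ⇓ K

Working:
Term A:
  start: I(KI)S
  step 1: KIS
  step 2: I

Term B:
  start: KK(KK)(I(KK))(I(II(KK)))I
  step 1: K(I(KK))(I(II(KK)))I
  step 2: I(KK)I
  step 3: KKI
  step 4: K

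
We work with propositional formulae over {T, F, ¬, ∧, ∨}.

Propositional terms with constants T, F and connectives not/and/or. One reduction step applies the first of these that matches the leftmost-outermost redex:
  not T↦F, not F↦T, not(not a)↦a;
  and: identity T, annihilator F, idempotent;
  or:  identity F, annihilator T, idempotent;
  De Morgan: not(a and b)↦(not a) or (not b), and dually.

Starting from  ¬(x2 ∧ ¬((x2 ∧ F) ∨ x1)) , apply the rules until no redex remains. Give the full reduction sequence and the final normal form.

  start: ¬(x2 ∧ ¬((x2 ∧ F) ∨ x1))
  [1] ¬x2 ∨ ¬¬((x2 ∧ F) ∨ x1)
  [2] ¬x2 ∨ ((x2 ∧ F) ∨ x1)
  [3] ¬x2 ∨ (F ∨ x1)
  [4] ¬x2 ∨ x1

Answer: normal form = ¬x2 ∨ x1  (in 4 steps)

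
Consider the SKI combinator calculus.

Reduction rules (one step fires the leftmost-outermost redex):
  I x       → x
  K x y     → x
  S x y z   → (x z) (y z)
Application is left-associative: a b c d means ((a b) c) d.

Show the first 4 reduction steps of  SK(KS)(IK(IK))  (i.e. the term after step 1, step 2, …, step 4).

Answer: after 4 steps: KK

Reduction:
  start: SK(KS)(IK(IK))
  →1  K(IK(IK))(KS(IK(IK)))
  →2  IK(IK)
  →3  K(IK)
  →4  KK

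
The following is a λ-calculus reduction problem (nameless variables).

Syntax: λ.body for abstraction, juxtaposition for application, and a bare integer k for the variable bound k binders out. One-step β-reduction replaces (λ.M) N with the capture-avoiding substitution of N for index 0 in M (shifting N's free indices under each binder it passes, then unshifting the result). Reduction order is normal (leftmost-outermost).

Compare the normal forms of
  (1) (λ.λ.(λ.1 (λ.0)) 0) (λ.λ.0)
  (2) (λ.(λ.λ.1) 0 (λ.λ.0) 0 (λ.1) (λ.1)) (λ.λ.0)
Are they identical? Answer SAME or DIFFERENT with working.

Term A:
  start: (λ.λ.(λ.1 (λ.0)) 0) (λ.λ.0)
  →1  λ.(λ.1 (λ.0)) 0
  →2  λ.0 (λ.0)

Term B:
  start: (λ.(λ.λ.1) 0 (λ.λ.0) 0 (λ.1) (λ.1)) (λ.λ.0)
  →1  (λ.λ.1) (λ.λ.0) (λ.λ.0) (λ.λ.0) (λ.λ.λ.0) (λ.λ.λ.0)
  →2  (λ.λ.λ.0) (λ.λ.0) (λ.λ.0) (λ.λ.λ.0) (λ.λ.λ.0)
  →3  (λ.λ.0) (λ.λ.0) (λ.λ.λ.0) (λ.λ.λ.0)
  →4  (λ.0) (λ.λ.λ.0) (λ.λ.λ.0)
  →5  (λ.λ.λ.0) (λ.λ.λ.0)
  →6  λ.λ.0

Answer: DIFFERENT — A ⇓ λ.0 (λ.0), B ⇓ λ.λ.0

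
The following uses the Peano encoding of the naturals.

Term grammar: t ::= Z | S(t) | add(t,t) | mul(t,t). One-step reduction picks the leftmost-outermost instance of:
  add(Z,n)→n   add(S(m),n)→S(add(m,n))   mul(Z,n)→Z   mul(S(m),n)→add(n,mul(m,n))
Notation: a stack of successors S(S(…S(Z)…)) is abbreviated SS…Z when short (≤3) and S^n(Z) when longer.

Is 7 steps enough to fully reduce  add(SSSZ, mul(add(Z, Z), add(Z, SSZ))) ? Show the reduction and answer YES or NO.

  start: add(SSSZ, mul(add(Z, Z), add(Z, SSZ)))
  →1  S(add(SSZ, mul(add(Z, Z), add(Z, SSZ))))
  →2  S(S(add(SZ, mul(add(Z, Z), add(Z, SSZ)))))
  →3  S(S(S(add(Z, mul(add(Z, Z), add(Z, SSZ))))))
  →4  S(S(S(mul(add(Z, Z), add(Z, SSZ)))))
  →5  S(S(S(mul(Z, add(Z, SSZ)))))
  →6  SSSZ

Answer: YES — reaches normal form SSSZ in 6 ≤ 7 steps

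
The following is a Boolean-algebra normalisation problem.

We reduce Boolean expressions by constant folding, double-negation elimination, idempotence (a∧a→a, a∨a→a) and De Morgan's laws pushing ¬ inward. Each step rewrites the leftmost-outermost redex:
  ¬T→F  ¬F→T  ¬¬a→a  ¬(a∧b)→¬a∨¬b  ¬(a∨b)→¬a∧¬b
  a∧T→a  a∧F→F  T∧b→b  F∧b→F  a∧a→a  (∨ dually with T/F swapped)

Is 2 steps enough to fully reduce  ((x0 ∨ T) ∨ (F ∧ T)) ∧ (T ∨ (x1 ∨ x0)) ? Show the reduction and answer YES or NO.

Answer: NO — after 2 steps the term is T ∧ (T ∨ (x1 ∨ x0)), not yet normal

Reduction:
  start: ((x0 ∨ T) ∨ (F ∧ T)) ∧ (T ∨ (x1 ∨ x0))
  step 1: (T ∨ (F ∧ T)) ∧ (T ∨ (x1 ∨ x0))
  step 2: T ∧ (T ∨ (x1 ∨ x0))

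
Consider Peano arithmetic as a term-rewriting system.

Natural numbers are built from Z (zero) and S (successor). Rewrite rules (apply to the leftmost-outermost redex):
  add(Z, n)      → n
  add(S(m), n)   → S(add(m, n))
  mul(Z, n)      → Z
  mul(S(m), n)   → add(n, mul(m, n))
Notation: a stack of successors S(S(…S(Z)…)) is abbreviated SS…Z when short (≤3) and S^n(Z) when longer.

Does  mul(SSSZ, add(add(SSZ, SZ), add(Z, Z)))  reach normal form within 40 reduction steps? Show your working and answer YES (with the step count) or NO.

Answer: YES — reaches normal form S^9(Z) in 40 ≤ 40 steps

Working:
  start: mul(SSSZ, add(add(SSZ, SZ), add(Z, Z)))
  [1] add(add(add(SSZ, SZ), add(Z, Z)), mul(SSZ, add(add(SSZ, SZ), add(Z, Z))))
  [2] add(add(S(add(SZ, SZ)), add(Z, Z)), mul(SSZ, add(add(SSZ, SZ), add(Z, Z))))
  [3] add(S(add(add(SZ, SZ), add(Z, Z))), mul(SSZ, add(add(SSZ, SZ), add(Z, Z))))
  [4] S(add(add(add(SZ, SZ), add(Z, Z)), mul(SSZ, add(add(SSZ, SZ), add(Z, Z)))))
  [5] S(add(add(S(add(Z, SZ)), add(Z, Z)), mul(SSZ, add(add(SSZ, SZ), add(Z, Z)))))
  [6] S(add(S(add(add(Z, SZ), add(Z, Z))), mul(SSZ, add(add(SSZ, SZ), add(Z, Z)))))
  [7] S(S(add(add(add(Z, SZ), add(Z, Z)), mul(SSZ, add(add(SSZ, SZ), add(Z, Z))))))
  [8] S(S(add(add(SZ, add(Z, Z)), mul(SSZ, add(add(SSZ, SZ), add(Z, Z))))))
  [9] S(S(add(S(add(Z, add(Z, Z))), mul(SSZ, add(add(SSZ, SZ), add(Z, Z))))))
  [10] S(S(S(add(add(Z, add(Z, Z)), mul(SSZ, add(add(SSZ, SZ), add(Z, Z)))))))
  [11] S(S(S(add(add(Z, Z), mul(SSZ, add(add(SSZ, SZ), add(Z, Z)))))))
  [12] S(S(S(add(Z, mul(SSZ, add(add(SSZ, SZ), add(Z, Z)))))))
  [13] S(S(S(mul(SSZ, add(add(SSZ, SZ), add(Z, Z))))))
  [14] S(S(S(add(add(add(SSZ, SZ), add(Z, Z)), mul(SZ, add(add(SSZ, SZ), add(Z, Z)))))))
  [15] S(S(S(add(add(S(add(SZ, SZ)), add(Z, Z)), mul(SZ, add(add(SSZ, SZ), add(Z, Z)))))))
  [16] S(S(S(add(S(add(add(SZ, SZ), add(Z, Z))), mul(SZ, add(add(SSZ, SZ), add(Z, Z)))))))
  [17] S(S(S(S(add(add(add(SZ, SZ), add(Z, Z)), mul(SZ, add(add(SSZ, SZ), add(Z, Z))))))))
  [18] S(S(S(S(add(add(S(add(Z, SZ)), add(Z, Z)), mul(SZ, add(add(SSZ, SZ), add(Z, Z))))))))
  [19] S(S(S(S(add(S(add(add(Z, SZ), add(Z, Z))), mul(SZ, add(add(SSZ, SZ), add(Z, Z))))))))
  [20] S(S(S(S(S(add(add(add(Z, SZ), add(Z, Z)), mul(SZ, add(add(SSZ, SZ), add(Z, Z)))))))))
  [21] S(S(S(S(S(add(add(SZ, add(Z, Z)), mul(SZ, add(add(SSZ, SZ), add(Z, Z)))))))))
  [22] S(S(S(S(S(add(S(add(Z, add(Z, Z))), mul(SZ, add(add(SSZ, SZ), add(Z, Z)))))))))
  [23] S(S(S(S(S(S(add(add(Z, add(Z, Z)), mul(SZ, add(add(SSZ, SZ), add(Z, Z))))))))))
  [24] S(S(S(S(S(S(add(add(Z, Z), mul(SZ, add(add(SSZ, SZ), add(Z, Z))))))))))
  [25] S(S(S(S(S(S(add(Z, mul(SZ, add(add(SSZ, SZ), add(Z, Z))))))))))
  [26] S(S(S(S(S(S(mul(SZ, add(add(SSZ, SZ), add(Z, Z)))))))))
  [27] S(S(S(S(S(S(add(add(add(SSZ, SZ), add(Z, Z)), mul(Z, add(add(SSZ, SZ), add(Z, Z))))))))))
  [28] S(S(S(S(S(S(add(add(S(add(SZ, SZ)), add(Z, Z)), mul(Z, add(add(SSZ, SZ), add(Z, Z))))))))))
  [29] S(S(S(S(S(S(add(S(add(add(SZ, SZ), add(Z, Z))), mul(Z, add(add(SSZ, SZ), add(Z, Z))))))))))
  [30] S(S(S(S(S(S(S(add(add(add(SZ, SZ), add(Z, Z)), mul(Z, add(add(SSZ, SZ), add(Z, Z)))))))))))
  [31] S(S(S(S(S(S(S(add(add(S(add(Z, SZ)), add(Z, Z)), mul(Z, add(add(SSZ, SZ), add(Z, Z)))))))))))
  [32] S(S(S(S(S(S(S(add(S(add(add(Z, SZ), add(Z, Z))), mul(Z, add(add(SSZ, SZ), add(Z, Z)))))))))))
  [33] S(S(S(S(S(S(S(S(add(add(add(Z, SZ), add(Z, Z)), mul(Z, add(add(SSZ, SZ), add(Z, Z))))))))))))
  [34] S(S(S(S(S(S(S(S(add(add(SZ, add(Z, Z)), mul(Z, add(add(SSZ, SZ), add(Z, Z))))))))))))
  [35] S(S(S(S(S(S(S(S(add(S(add(Z, add(Z, Z))), mul(Z, add(add(SSZ, SZ), add(Z, Z))))))))))))
  [36] S(S(S(S(S(S(S(S(S(add(add(Z, add(Z, Z)), mul(Z, add(add(SSZ, SZ), add(Z, Z)))))))))))))
  [37] S(S(S(S(S(S(S(S(S(add(add(Z, Z), mul(Z, add(add(SSZ, SZ), add(Z, Z)))))))))))))
  [38] S(S(S(S(S(S(S(S(S(add(Z, mul(Z, add(add(SSZ, SZ), add(Z, Z)))))))))))))
  [39] S(S(S(S(S(S(S(S(S(mul(Z, add(add(SSZ, SZ), add(Z, Z))))))))))))
  [40] S^9(Z)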